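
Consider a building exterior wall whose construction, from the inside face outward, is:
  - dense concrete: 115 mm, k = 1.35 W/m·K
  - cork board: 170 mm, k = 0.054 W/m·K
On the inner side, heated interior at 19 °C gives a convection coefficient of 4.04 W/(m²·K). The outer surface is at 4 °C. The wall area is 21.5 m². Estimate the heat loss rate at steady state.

Q ≈ 92.6 W

Model the wall as resistances in series:
R_inner film = 1/(h_i·A) = 1/(4.04×21.5) = 0.01151 K/W
R_dense concrete = L/(kA) = 0.115/(1.35×21.5) = 0.003962 K/W
R_cork board = L/(kA) = 0.17/(0.054×21.5) = 0.1464 K/W
R_total = 0.1619 K/W
Q = ΔT / R_total = 15 / 0.1619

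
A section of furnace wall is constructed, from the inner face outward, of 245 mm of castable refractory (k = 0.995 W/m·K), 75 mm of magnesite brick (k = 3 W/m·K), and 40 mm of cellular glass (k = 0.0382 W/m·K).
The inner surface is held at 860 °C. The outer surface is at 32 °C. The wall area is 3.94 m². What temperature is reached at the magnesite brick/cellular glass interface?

T ≈ 690 °C

Series thermal resistances:
R_castable refractory = L/(kA) = 0.245/(0.995×3.94) = 0.0625 K/W
R_magnesite brick = L/(kA) = 0.075/(3×3.94) = 0.006345 K/W
R_cellular glass = L/(kA) = 0.04/(0.0382×3.94) = 0.2658 K/W
R_total = 0.3346 K/W;  Q = ΔT/R_total = 828/0.3346 = 2475 W
T_interface = T_inner − Q·ΣR(inner→interface) = 860 − 2470×0.06884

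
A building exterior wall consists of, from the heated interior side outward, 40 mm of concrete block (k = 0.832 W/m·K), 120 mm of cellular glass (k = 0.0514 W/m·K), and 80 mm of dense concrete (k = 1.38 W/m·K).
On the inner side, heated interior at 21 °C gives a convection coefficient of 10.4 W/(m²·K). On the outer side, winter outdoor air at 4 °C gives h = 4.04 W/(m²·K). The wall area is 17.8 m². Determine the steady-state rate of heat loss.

Q ≈ 109 W

Using the resistance-network approach (series):
R_inner film = 1/(h_i·A) = 1/(10.4×17.8) = 0.005402 K/W
R_concrete block = L/(kA) = 0.04/(0.832×17.8) = 0.002701 K/W
R_cellular glass = L/(kA) = 0.12/(0.0514×17.8) = 0.1312 K/W
R_dense concrete = L/(kA) = 0.08/(1.38×17.8) = 0.003257 K/W
R_outer film = 1/(h_o·A) = 1/(4.04×17.8) = 0.01391 K/W
R_total = 0.1564 K/W
Q = ΔT / R_total = 17 / 0.1564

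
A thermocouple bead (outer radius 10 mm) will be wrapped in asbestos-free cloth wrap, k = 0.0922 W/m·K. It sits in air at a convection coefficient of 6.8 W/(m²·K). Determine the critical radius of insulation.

For a sphere r_cr = 2k/h = 2×0.0922/6.8
r_cr = 27.1 mm; since the bare radius (10 mm) is below r_cr, adding a thin layer of insulation will *increase* heat loss.

r_cr ≈ 27.1 mm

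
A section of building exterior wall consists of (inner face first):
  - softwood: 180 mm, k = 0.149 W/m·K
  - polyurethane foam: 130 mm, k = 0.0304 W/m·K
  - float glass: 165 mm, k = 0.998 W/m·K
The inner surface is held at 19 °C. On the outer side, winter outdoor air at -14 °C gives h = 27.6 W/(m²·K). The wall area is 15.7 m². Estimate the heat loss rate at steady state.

Thermal resistances in series:
R_softwood = L/(kA) = 0.18/(0.149×15.7) = 0.07695 K/W
R_polyurethane foam = L/(kA) = 0.13/(0.0304×15.7) = 0.2724 K/W
R_float glass = L/(kA) = 0.165/(0.998×15.7) = 0.01053 K/W
R_outer film = 1/(h_o·A) = 1/(27.6×15.7) = 0.002308 K/W
R_total = 0.3622 K/W
Q = ΔT / R_total = 33 / 0.3622

Q ≈ 91.1 W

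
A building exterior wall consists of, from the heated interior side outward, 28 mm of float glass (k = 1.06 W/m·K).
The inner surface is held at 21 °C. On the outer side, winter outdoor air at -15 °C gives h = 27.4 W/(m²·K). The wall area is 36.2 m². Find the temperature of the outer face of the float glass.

Using the resistance-network approach (series):
R_float glass = L/(kA) = 0.028/(1.06×36.2) = 7.297×10^-4 K/W
R_outer film = 1/(h_o·A) = 1/(27.4×36.2) = 0.001008 K/W
R_total = 0.001738 K/W;  Q = ΔT/R_total = 36/0.001738 = 20710 W
T_interface = T_inner − Q·ΣR(inner→interface) = 21 − 20700×7.297×10^-4

T ≈ 5.88 °C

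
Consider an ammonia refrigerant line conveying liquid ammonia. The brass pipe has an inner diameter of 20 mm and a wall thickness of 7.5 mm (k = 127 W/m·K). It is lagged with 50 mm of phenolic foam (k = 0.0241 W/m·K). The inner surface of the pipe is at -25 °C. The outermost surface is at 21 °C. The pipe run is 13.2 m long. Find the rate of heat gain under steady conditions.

Q ≈ 68.1 W

Per-layer cylindrical resistances, series-summed:
R_brass pipe wall = ln(17.5/10)/(2π×127×13.2) = 5.313×10^-5 K/W
R_phenolic foam = ln(67.5/17.5)/(2π×0.0241×13.2) = 0.6754 K/W
R_total = 0.6754 K/W
Q = ΔT/R_total = 46/0.6754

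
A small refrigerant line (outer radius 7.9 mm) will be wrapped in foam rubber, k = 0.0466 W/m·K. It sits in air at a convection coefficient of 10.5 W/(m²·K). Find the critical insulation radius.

For a cylinder r_cr = k/h = 0.0466/10.5
r_cr = 4.44 mm; since the bare radius (7.9 mm) is above r_cr, any added insulation will reduce heat loss.

r_cr ≈ 4.44 mm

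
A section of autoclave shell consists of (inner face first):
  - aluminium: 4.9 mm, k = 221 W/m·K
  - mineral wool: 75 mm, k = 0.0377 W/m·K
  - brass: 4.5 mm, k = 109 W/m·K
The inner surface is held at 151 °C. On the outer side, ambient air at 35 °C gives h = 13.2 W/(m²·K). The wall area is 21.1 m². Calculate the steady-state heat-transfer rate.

Model the wall as resistances in series:
R_aluminium = L/(kA) = 0.0049/(221×21.1) = 1.051×10^-6 K/W
R_mineral wool = L/(kA) = 0.075/(0.0377×21.1) = 0.09428 K/W
R_brass = L/(kA) = 0.0045/(109×21.1) = 1.957×10^-6 K/W
R_outer film = 1/(h_o·A) = 1/(13.2×21.1) = 0.00359 K/W
R_total = 0.09788 K/W
Q = ΔT / R_total = 116 / 0.09788

Q ≈ 1190 W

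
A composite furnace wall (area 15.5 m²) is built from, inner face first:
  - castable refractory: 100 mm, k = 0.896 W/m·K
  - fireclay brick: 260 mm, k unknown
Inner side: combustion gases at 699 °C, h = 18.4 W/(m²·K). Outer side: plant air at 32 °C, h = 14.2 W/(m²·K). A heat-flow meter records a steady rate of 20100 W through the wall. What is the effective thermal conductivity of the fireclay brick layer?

Using the resistance-network approach (series):
R_inner film = 1/(h_i·A) = 1/(18.4×15.5) = 0.003506 K/W
R_castable refractory = L/(kA) = 0.1/(0.896×15.5) = 0.0072 K/W
R_outer film = 1/(h_o·A) = 1/(14.2×15.5) = 0.004543 K/W
Sum of known resistances R_other = 0.01525 K/W
Total R = ΔT/Q = 667/20100 = 0.03318 K/W
R_fireclay brick = R_total − R_other = 0.01793 K/W
k = L/(R·A) = 0.26/(0.01793×15.5)

k ≈ 0.935 W/(m·K)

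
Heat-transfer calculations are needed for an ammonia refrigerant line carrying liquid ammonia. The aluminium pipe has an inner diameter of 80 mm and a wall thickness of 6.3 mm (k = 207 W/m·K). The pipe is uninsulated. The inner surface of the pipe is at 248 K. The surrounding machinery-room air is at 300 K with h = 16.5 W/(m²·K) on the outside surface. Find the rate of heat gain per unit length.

q′ ≈ 249 W/m

Treating each annulus and film as a series resistance:
R_aluminium pipe wall = ln(46.3/40)/(2π×207×1) = 1.125×10^-4 K/W
R_outer film = 1/(h_o·2πr_oL) = 1/(16.5×2π×0.0463×1) = 0.2083 K/W
R_total = 0.2084 K/W
Q = ΔT/R_total = 52/0.2084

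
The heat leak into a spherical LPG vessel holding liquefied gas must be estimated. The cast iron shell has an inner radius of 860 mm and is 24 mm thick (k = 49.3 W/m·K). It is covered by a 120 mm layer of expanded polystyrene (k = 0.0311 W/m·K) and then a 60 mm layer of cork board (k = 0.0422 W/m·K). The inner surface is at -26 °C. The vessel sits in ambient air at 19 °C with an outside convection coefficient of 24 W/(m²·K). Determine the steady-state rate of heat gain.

Each spherical layer contributes R = (1/r_i − 1/r_o)/(4πk):
R_cast iron shell = (1/0.86 − 1/0.884)/(4π×49.3) = 5.096×10^-5 K/W
R_expanded polystyrene = (1/0.884 − 1/1.004)/(4π×0.0311) = 0.346 K/W
R_cork board = (1/1.004 − 1/1.064)/(4π×0.0422) = 0.1059 K/W
R_outer film = 1/(h·4πr_o²) = 1/(24×4π×1.064²) = 0.002929 K/W
R_total = 0.4549 K/W
Q = ΔT/R_total = 45/0.4549

Q ≈ 98.9 W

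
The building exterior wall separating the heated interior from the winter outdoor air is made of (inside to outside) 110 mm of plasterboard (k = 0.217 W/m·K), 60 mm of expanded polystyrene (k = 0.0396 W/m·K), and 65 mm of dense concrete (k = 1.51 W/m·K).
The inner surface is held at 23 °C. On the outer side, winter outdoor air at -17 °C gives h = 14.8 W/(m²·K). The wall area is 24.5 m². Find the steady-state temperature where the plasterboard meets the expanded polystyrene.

Using the resistance-network approach (series):
R_plasterboard = L/(kA) = 0.11/(0.217×24.5) = 0.02069 K/W
R_expanded polystyrene = L/(kA) = 0.06/(0.0396×24.5) = 0.06184 K/W
R_dense concrete = L/(kA) = 0.065/(1.51×24.5) = 0.001757 K/W
R_outer film = 1/(h_o·A) = 1/(14.8×24.5) = 0.002758 K/W
R_total = 0.08705 K/W;  Q = ΔT/R_total = 40/0.08705 = 459.5 W
T_interface = T_inner − Q·ΣR(inner→interface) = 23 − 460×0.02069

T ≈ 13.5 °C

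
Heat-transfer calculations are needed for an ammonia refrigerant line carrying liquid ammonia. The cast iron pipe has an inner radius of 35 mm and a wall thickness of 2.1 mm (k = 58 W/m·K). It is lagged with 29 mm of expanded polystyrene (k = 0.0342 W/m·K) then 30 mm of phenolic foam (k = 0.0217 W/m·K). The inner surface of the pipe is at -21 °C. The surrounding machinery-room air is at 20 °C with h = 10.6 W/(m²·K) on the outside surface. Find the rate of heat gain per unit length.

Radial resistances (cylindrical: R_cond = ln(r_o/r_i)/(2πkL), R_conv = 1/(h·2πrL)):
R_cast iron pipe wall = ln(37.1/35)/(2π×58×1) = 1.599×10^-4 K/W
R_expanded polystyrene = ln(66.1/37.1)/(2π×0.0342×1) = 2.688 K/W
R_phenolic foam = ln(96.1/66.1)/(2π×0.0217×1) = 2.745 K/W
R_outer film = 1/(h_o·2πr_oL) = 1/(10.6×2π×0.0961×1) = 0.1562 K/W
R_total = 5.589 K/W
Q = ΔT/R_total = 41/5.589

q′ ≈ 7.34 W/m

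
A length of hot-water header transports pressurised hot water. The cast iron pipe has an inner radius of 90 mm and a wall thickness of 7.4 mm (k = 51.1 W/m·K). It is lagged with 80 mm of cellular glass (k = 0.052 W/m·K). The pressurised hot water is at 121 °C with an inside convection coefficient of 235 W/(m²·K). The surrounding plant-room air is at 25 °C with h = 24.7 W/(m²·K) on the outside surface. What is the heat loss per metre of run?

Cylindrical conduction, so R = ln(r₂/r₁)/(2πkL) per layer, in series:
R_inner film = 1/(h_i·2πr₁L) = 1/(235×2π×0.09×1) = 0.007525 K/W
R_cast iron pipe wall = ln(97.4/90)/(2π×51.1×1) = 2.461×10^-4 K/W
R_cellular glass = ln(177.4/97.4)/(2π×0.052×1) = 1.835 K/W
R_outer film = 1/(h_o·2πr_oL) = 1/(24.7×2π×0.1774×1) = 0.03632 K/W
R_total = 1.879 K/W
Q = ΔT/R_total = 96/1.879

q′ ≈ 51.1 W/m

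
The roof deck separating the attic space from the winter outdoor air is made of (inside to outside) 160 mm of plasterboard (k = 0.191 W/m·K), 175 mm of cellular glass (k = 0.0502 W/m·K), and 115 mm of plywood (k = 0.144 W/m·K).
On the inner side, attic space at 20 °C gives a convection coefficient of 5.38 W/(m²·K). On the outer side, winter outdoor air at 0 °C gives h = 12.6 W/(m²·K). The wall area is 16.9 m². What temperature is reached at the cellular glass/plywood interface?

Thermal resistances in series:
R_inner film = 1/(h_i·A) = 1/(5.38×16.9) = 0.011 K/W
R_plasterboard = L/(kA) = 0.16/(0.191×16.9) = 0.04957 K/W
R_cellular glass = L/(kA) = 0.175/(0.0502×16.9) = 0.2063 K/W
R_plywood = L/(kA) = 0.115/(0.144×16.9) = 0.04726 K/W
R_outer film = 1/(h_o·A) = 1/(12.6×16.9) = 0.004696 K/W
R_total = 0.3188 K/W;  Q = ΔT/R_total = 20/0.3188 = 62.74 W
T_interface = T_inner − Q·ΣR(inner→interface) = 20 − 62.7×0.2668

T ≈ 3.26 °C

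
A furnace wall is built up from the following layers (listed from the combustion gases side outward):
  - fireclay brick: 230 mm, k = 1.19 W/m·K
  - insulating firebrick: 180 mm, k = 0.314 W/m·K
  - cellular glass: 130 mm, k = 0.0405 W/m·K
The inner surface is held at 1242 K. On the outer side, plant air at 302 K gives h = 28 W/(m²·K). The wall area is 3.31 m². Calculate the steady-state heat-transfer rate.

Model the wall as resistances in series:
R_fireclay brick = L/(kA) = 0.23/(1.19×3.31) = 0.05839 K/W
R_insulating firebrick = L/(kA) = 0.18/(0.314×3.31) = 0.1732 K/W
R_cellular glass = L/(kA) = 0.13/(0.0405×3.31) = 0.9698 K/W
R_outer film = 1/(h_o·A) = 1/(28×3.31) = 0.01079 K/W
R_total = 1.212 K/W
Q = ΔT / R_total = 940 / 1.212

Q ≈ 776 W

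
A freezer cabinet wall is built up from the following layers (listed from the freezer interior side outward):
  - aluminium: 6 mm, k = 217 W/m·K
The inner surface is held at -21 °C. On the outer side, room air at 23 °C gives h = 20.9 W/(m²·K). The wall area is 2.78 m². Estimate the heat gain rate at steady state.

Model the wall as resistances in series:
R_aluminium = L/(kA) = 0.006/(217×2.78) = 9.946×10^-6 K/W
R_outer film = 1/(h_o·A) = 1/(20.9×2.78) = 0.01721 K/W
R_total = 0.01722 K/W
Q = ΔT / R_total = 44 / 0.01722

Q ≈ 2560 W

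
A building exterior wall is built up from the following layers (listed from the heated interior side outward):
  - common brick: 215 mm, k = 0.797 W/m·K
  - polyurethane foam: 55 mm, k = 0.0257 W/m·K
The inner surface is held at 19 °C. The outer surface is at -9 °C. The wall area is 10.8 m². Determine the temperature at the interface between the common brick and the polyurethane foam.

T ≈ 15.9 °C

Treating each layer as a thermal resistance in series:
R_common brick = L/(kA) = 0.215/(0.797×10.8) = 0.02498 K/W
R_polyurethane foam = L/(kA) = 0.055/(0.0257×10.8) = 0.1982 K/W
R_total = 0.2231 K/W;  Q = ΔT/R_total = 28/0.2231 = 125.5 W
T_interface = T_inner − Q·ΣR(inner→interface) = 19 − 125×0.02498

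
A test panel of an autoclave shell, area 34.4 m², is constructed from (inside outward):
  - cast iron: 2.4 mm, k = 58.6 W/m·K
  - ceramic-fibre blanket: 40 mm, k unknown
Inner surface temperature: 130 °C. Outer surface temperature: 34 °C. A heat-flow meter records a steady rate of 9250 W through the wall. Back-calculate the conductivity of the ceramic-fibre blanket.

k ≈ 0.112 W/(m·K)

Using the resistance-network approach (series):
R_cast iron = L/(kA) = 0.0024/(58.6×34.4) = 1.191×10^-6 K/W
Sum of known resistances R_other = 1.191×10^-6 K/W
Total R = ΔT/Q = 96/9250 = 0.01038 K/W
R_ceramic-fibre blanket = R_total − R_other = 0.01038 K/W
k = L/(R·A) = 0.04/(0.01038×34.4)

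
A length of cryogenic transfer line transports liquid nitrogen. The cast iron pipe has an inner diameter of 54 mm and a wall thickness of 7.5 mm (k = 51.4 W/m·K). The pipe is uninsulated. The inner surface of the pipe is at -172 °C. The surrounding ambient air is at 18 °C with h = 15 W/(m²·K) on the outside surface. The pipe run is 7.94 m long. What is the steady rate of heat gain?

Q ≈ 4890 W

Cylindrical conduction, so R = ln(r₂/r₁)/(2πkL) per layer, in series:
R_cast iron pipe wall = ln(34.5/27)/(2π×51.4×7.94) = 9.559×10^-5 K/W
R_outer film = 1/(h_o·2πr_oL) = 1/(15×2π×0.0345×7.94) = 0.03873 K/W
R_total = 0.03883 K/W
Q = ΔT/R_total = 190/0.03883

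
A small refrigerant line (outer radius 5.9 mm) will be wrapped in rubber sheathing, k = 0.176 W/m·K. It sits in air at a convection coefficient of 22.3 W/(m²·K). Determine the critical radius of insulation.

r_cr ≈ 7.89 mm

For a cylinder r_cr = k/h = 0.176/22.3
r_cr = 7.89 mm; since the bare radius (5.9 mm) is below r_cr, adding a thin layer of insulation will *increase* heat loss.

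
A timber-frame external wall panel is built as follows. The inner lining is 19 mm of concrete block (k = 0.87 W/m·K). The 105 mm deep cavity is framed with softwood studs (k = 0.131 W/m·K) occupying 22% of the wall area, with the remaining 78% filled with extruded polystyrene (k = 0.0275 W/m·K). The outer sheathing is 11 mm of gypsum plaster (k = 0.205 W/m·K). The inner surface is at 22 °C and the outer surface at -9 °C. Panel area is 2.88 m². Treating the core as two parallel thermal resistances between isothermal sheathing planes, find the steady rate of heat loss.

Q ≈ 41.3 W

Sheathing layers in series; stud and cavity paths in parallel between them.
R_inner = 0.019/(0.87×2.88) = 0.007583 K/W
R_stud  = 0.105/(0.131×0.22×2.88) = 1.265 K/W
R_cav   = 0.105/(0.0275×0.78×2.88) = 1.7 K/W
1/R_core = 1/R_stud + 1/R_cav → R_core = 0.7253 K/W
R_outer = 0.011/(0.205×2.88) = 0.01863 K/W
R_total = 0.7515 K/W
Q = ΔT/R_total = 31/0.7515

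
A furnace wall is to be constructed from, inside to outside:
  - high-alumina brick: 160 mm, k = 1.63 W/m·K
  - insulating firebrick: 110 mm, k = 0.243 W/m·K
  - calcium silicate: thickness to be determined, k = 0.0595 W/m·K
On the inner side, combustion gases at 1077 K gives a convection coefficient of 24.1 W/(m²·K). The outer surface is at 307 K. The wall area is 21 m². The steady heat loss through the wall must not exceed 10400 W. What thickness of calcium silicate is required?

Using the resistance-network approach (series):
R_inner film = 1/(h_i·A) = 1/(24.1×21) = 0.001976 K/W
R_high-alumina brick = L/(kA) = 0.16/(1.63×21) = 0.004674 K/W
R_insulating firebrick = L/(kA) = 0.11/(0.243×21) = 0.02156 K/W
Sum of the known resistances R_other = 0.02821 K/W
Required total resistance R_tot = ΔT/Q_allow = 770/10400 = 0.07404 K/W
R_calcium silicate = R_tot − R_other = 0.04583 K/W
L = R·k·A = 0.04583×0.0595×21

L ≈ 57.3 mm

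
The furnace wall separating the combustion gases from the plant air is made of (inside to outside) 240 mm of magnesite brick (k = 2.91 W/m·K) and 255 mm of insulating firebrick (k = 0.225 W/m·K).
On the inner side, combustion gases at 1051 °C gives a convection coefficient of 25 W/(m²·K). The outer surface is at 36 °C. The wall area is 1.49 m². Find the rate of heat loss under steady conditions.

Q ≈ 1200 W

Model the wall as resistances in series:
R_inner film = 1/(h_i·A) = 1/(25×1.49) = 0.02685 K/W
R_magnesite brick = L/(kA) = 0.24/(2.91×1.49) = 0.05535 K/W
R_insulating firebrick = L/(kA) = 0.255/(0.225×1.49) = 0.7606 K/W
R_total = 0.8428 K/W
Q = ΔT / R_total = 1015 / 0.8428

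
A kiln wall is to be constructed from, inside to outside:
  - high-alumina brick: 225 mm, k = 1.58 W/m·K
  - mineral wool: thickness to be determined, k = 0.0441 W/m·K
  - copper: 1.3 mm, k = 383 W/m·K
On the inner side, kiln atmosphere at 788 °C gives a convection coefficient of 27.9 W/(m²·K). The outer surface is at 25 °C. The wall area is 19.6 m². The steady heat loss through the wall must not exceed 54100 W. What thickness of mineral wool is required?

L ≈ 4.33 mm

Treating each layer as a thermal resistance in series:
R_inner film = 1/(h_i·A) = 1/(27.9×19.6) = 0.001829 K/W
R_high-alumina brick = L/(kA) = 0.225/(1.58×19.6) = 0.007266 K/W
R_copper = L/(kA) = 0.0013/(383×19.6) = 1.732×10^-7 K/W
Sum of the known resistances R_other = 0.009094 K/W
Required total resistance R_tot = ΔT/Q_allow = 763/54100 = 0.0141 K/W
R_mineral wool = R_tot − R_other = 0.005009 K/W
L = R·k·A = 0.005009×0.0441×19.6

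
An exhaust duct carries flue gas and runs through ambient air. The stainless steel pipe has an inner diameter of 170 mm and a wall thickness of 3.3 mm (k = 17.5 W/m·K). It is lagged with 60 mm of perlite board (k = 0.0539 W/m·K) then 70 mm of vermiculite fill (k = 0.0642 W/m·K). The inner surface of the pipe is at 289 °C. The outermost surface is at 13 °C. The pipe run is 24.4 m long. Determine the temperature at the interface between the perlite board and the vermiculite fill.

T ≈ 119 °C

Radial resistances (cylindrical: R_cond = ln(r_o/r_i)/(2πkL), R_conv = 1/(h·2πrL)):
R_stainless steel pipe wall = ln(88.3/85)/(2π×17.5×24.4) = 1.42×10^-5 K/W
R_perlite board = ln(148.3/88.3)/(2π×0.0539×24.4) = 0.06275 K/W
R_vermiculite fill = ln(218.3/148.3)/(2π×0.0642×24.4) = 0.03928 K/W
R_total = 0.102 K/W
Q = ΔT/R_total = 276/0.102
Q = 2700 W
T_interface = T_inner − Q·ΣR(inner→interface) = 289 − 2700×0.06276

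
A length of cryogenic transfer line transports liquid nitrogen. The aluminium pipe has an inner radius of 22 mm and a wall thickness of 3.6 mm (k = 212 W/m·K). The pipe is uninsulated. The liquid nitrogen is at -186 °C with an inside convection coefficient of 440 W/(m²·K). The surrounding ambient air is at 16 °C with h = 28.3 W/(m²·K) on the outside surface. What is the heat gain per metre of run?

q′ ≈ 855 W/m

Treating each annulus and film as a series resistance:
R_inner film = 1/(h_i·2πr₁L) = 1/(440×2π×0.022×1) = 0.01644 K/W
R_aluminium pipe wall = ln(25.6/22)/(2π×212×1) = 1.138×10^-4 K/W
R_outer film = 1/(h_o·2πr_oL) = 1/(28.3×2π×0.0256×1) = 0.2197 K/W
R_total = 0.2362 K/W
Q = ΔT/R_total = 202/0.2362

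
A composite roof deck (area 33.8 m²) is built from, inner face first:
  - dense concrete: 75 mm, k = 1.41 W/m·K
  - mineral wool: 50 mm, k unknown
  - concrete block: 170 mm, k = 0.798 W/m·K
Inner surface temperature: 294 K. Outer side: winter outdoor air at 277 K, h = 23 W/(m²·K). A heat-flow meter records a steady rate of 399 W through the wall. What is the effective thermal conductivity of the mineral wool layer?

Series thermal resistances:
R_dense concrete = L/(kA) = 0.075/(1.41×33.8) = 0.001574 K/W
R_concrete block = L/(kA) = 0.17/(0.798×33.8) = 0.006303 K/W
R_outer film = 1/(h_o·A) = 1/(23×33.8) = 0.001286 K/W
Sum of known resistances R_other = 0.009163 K/W
Total R = ΔT/Q = 17/399 = 0.04261 K/W
R_mineral wool = R_total − R_other = 0.03344 K/W
k = L/(R·A) = 0.05/(0.03344×33.8)

k ≈ 0.0442 W/(m·K)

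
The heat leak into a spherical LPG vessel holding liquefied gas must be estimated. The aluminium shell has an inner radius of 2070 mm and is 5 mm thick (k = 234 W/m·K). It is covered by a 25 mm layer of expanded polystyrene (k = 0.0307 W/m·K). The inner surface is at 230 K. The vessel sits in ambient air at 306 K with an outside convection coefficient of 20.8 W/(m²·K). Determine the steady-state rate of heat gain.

Each spherical layer contributes R = (1/r_i − 1/r_o)/(4πk):
R_aluminium shell = (1/2.07 − 1/2.075)/(4π×234) = 3.959×10^-7 K/W
R_expanded polystyrene = (1/2.075 − 1/2.1)/(4π×0.0307) = 0.01487 K/W
R_outer film = 1/(h·4πr_o²) = 1/(20.8×4π×2.1²) = 8.675×10^-4 K/W
R_total = 0.01574 K/W
Q = ΔT/R_total = 76/0.01574

Q ≈ 4830 W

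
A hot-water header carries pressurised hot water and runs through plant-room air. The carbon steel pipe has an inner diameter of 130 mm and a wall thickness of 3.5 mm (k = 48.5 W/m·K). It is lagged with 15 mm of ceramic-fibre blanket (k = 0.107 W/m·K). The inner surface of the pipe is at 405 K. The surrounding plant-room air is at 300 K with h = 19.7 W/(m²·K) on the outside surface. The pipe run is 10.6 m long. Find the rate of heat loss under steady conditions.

Q ≈ 2840 W

Radial resistances (cylindrical: R_cond = ln(r_o/r_i)/(2πkL), R_conv = 1/(h·2πrL)):
R_carbon steel pipe wall = ln(68.5/65)/(2π×48.5×10.6) = 1.624×10^-5 K/W
R_ceramic-fibre blanket = ln(83.5/68.5)/(2π×0.107×10.6) = 0.02779 K/W
R_outer film = 1/(h_o·2πr_oL) = 1/(19.7×2π×0.0835×10.6) = 0.009128 K/W
R_total = 0.03693 K/W
Q = ΔT/R_total = 105/0.03693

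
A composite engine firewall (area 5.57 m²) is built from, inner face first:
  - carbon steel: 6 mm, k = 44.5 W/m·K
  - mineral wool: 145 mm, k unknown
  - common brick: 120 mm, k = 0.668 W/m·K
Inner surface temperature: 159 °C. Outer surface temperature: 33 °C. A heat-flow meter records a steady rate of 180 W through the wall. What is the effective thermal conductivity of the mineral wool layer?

k ≈ 0.039 W/(m·K)

Treating each layer as a thermal resistance in series:
R_carbon steel = L/(kA) = 0.006/(44.5×5.57) = 2.421×10^-5 K/W
R_common brick = L/(kA) = 0.12/(0.668×5.57) = 0.03225 K/W
Sum of known resistances R_other = 0.03228 K/W
Total R = ΔT/Q = 126/180 = 0.7 K/W
R_mineral wool = R_total − R_other = 0.6677 K/W
k = L/(R·A) = 0.145/(0.6677×5.57)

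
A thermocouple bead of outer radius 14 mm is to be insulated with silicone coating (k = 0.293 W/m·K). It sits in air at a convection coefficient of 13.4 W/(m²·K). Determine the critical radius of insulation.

For a sphere r_cr = 2k/h = 2×0.293/13.4
r_cr = 43.7 mm; since the bare radius (14 mm) is below r_cr, adding a thin layer of insulation will *increase* heat loss.

r_cr ≈ 43.7 mm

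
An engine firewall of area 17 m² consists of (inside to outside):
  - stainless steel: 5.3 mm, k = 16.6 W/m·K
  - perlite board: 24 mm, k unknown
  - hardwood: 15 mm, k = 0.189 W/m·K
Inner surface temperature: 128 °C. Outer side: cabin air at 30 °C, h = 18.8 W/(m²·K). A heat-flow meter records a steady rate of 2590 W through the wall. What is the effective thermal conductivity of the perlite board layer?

Treating each layer as a thermal resistance in series:
R_stainless steel = L/(kA) = 0.0053/(16.6×17) = 1.878×10^-5 K/W
R_hardwood = L/(kA) = 0.015/(0.189×17) = 0.004669 K/W
R_outer film = 1/(h_o·A) = 1/(18.8×17) = 0.003129 K/W
Sum of known resistances R_other = 0.007816 K/W
Total R = ΔT/Q = 98/2590 = 0.03784 K/W
R_perlite board = R_total − R_other = 0.03002 K/W
k = L/(R·A) = 0.024/(0.03002×17)

k ≈ 0.047 W/(m·K)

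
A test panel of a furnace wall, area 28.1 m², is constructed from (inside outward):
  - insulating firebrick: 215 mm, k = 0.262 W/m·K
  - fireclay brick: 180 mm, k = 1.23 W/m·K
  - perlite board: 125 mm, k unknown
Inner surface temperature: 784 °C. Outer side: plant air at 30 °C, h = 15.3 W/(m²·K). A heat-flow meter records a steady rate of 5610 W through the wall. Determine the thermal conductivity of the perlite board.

k ≈ 0.0455 W/(m·K)

Using the resistance-network approach (series):
R_insulating firebrick = L/(kA) = 0.215/(0.262×28.1) = 0.0292 K/W
R_fireclay brick = L/(kA) = 0.18/(1.23×28.1) = 0.005208 K/W
R_outer film = 1/(h_o·A) = 1/(15.3×28.1) = 0.002326 K/W
Sum of known resistances R_other = 0.03674 K/W
Total R = ΔT/Q = 754/5610 = 0.1344 K/W
R_perlite board = R_total − R_other = 0.09767 K/W
k = L/(R·A) = 0.125/(0.09767×28.1)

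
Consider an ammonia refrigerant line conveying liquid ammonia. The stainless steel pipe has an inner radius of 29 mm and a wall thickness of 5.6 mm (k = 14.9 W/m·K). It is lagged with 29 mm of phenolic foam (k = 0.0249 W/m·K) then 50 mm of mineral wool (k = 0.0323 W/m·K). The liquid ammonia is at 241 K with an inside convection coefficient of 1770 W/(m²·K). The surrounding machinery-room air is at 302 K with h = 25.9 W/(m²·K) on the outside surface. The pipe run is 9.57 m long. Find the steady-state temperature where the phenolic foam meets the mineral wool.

Cylindrical conduction, so R = ln(r₂/r₁)/(2πkL) per layer, in series:
R_inner film = 1/(h_i·2πr₁L) = 1/(1770×2π×0.029×9.57) = 3.24×10^-4 K/W
R_stainless steel pipe wall = ln(34.6/29)/(2π×14.9×9.57) = 1.971×10^-4 K/W
R_phenolic foam = ln(63.6/34.6)/(2π×0.0249×9.57) = 0.4066 K/W
R_mineral wool = ln(113.6/63.6)/(2π×0.0323×9.57) = 0.2987 K/W
R_outer film = 1/(h_o·2πr_oL) = 1/(25.9×2π×0.1136×9.57) = 0.005652 K/W
R_total = 0.7114 K/W
Q = ΔT/R_total = 61/0.7114
Q = 85.7 W
T_interface = T_inner + Q·ΣR(inner→interface) = 241 + 85.7×0.4071

T ≈ 276 K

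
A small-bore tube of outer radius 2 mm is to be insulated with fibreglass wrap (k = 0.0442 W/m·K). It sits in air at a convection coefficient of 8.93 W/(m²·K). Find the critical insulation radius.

r_cr ≈ 4.95 mm

For a cylinder r_cr = k/h = 0.0442/8.93
r_cr = 4.95 mm; since the bare radius (2 mm) is below r_cr, adding a thin layer of insulation will *increase* heat loss.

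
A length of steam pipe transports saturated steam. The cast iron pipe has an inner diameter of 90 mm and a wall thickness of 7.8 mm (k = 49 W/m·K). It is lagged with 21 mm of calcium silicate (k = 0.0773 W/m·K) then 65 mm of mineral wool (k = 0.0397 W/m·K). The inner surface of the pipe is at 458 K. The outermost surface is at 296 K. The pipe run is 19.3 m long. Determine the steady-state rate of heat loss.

Q ≈ 970 W

Treating each annulus and film as a series resistance:
R_cast iron pipe wall = ln(52.8/45)/(2π×49×19.3) = 2.69×10^-5 K/W
R_calcium silicate = ln(73.8/52.8)/(2π×0.0773×19.3) = 0.03572 K/W
R_mineral wool = ln(138.8/73.8)/(2π×0.0397×19.3) = 0.1312 K/W
R_total = 0.167 K/W
Q = ΔT/R_total = 162/0.167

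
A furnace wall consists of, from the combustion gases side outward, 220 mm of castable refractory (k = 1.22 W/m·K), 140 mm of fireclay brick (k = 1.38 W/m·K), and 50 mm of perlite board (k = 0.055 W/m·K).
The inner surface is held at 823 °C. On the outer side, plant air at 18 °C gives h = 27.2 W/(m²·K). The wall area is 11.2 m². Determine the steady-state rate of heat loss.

Series thermal resistances:
R_castable refractory = L/(kA) = 0.22/(1.22×11.2) = 0.0161 K/W
R_fireclay brick = L/(kA) = 0.14/(1.38×11.2) = 0.009058 K/W
R_perlite board = L/(kA) = 0.05/(0.055×11.2) = 0.08117 K/W
R_outer film = 1/(h_o·A) = 1/(27.2×11.2) = 0.003283 K/W
R_total = 0.1096 K/W
Q = ΔT / R_total = 805 / 0.1096

Q ≈ 7340 W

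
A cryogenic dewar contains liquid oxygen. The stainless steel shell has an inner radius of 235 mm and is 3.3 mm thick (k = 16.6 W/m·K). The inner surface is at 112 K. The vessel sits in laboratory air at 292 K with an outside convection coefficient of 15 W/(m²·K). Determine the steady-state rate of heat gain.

Q ≈ 1920 W

Spherical conduction: R = (1/r_in − 1/r_out)/(4πk) per layer; series-sum.
R_stainless steel shell = (1/0.235 − 1/0.2383)/(4π×16.6) = 2.825×10^-4 K/W
R_outer film = 1/(h·4πr_o²) = 1/(15×4π×0.2383²) = 0.09342 K/W
R_total = 0.0937 K/W
Q = ΔT/R_total = 180/0.0937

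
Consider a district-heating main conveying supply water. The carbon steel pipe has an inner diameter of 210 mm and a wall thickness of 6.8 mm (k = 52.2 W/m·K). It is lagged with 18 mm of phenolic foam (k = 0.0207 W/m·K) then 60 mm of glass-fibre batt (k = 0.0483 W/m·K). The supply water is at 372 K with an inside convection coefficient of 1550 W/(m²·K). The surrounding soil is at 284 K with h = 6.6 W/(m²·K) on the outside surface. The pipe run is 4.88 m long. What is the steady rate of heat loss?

Per-layer cylindrical resistances, series-summed:
R_inner film = 1/(h_i·2πr₁L) = 1/(1550×2π×0.105×4.88) = 2.004×10^-4 K/W
R_carbon steel pipe wall = ln(111.8/105)/(2π×52.2×4.88) = 3.921×10^-5 K/W
R_phenolic foam = ln(129.8/111.8)/(2π×0.0207×4.88) = 0.2352 K/W
R_glass-fibre batt = ln(189.8/129.8)/(2π×0.0483×4.88) = 0.2566 K/W
R_outer film = 1/(h_o·2πr_oL) = 1/(6.6×2π×0.1898×4.88) = 0.02604 K/W
R_total = 0.518 K/W
Q = ΔT/R_total = 88/0.518

Q ≈ 170 W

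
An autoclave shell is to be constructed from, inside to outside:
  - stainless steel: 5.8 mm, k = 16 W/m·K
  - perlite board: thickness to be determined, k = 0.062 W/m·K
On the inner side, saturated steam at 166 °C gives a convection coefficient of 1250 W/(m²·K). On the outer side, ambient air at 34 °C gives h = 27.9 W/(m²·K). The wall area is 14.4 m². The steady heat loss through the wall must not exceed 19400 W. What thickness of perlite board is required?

L ≈ 3.78 mm

Series thermal resistances:
R_inner film = 1/(h_i·A) = 1/(1250×14.4) = 5.556×10^-5 K/W
R_stainless steel = L/(kA) = 0.0058/(16×14.4) = 2.517×10^-5 K/W
R_outer film = 1/(h_o·A) = 1/(27.9×14.4) = 0.002489 K/W
Sum of the known resistances R_other = 0.00257 K/W
Required total resistance R_tot = ΔT/Q_allow = 132/19400 = 0.006804 K/W
R_perlite board = R_tot − R_other = 0.004234 K/W
L = R·k·A = 0.004234×0.062×14.4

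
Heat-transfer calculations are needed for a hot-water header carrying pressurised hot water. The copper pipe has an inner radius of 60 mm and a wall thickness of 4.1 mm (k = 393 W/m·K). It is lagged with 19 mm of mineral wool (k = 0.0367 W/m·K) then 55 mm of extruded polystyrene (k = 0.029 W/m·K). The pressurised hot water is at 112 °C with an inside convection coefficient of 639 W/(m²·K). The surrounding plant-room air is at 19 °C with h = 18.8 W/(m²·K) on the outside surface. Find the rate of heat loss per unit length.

Per-layer cylindrical resistances, series-summed:
R_inner film = 1/(h_i·2πr₁L) = 1/(639×2π×0.06×1) = 0.004151 K/W
R_copper pipe wall = ln(64.1/60)/(2π×393×1) = 2.677×10^-5 K/W
R_mineral wool = ln(83.1/64.1)/(2π×0.0367×1) = 1.126 K/W
R_extruded polystyrene = ln(138.1/83.1)/(2π×0.029×1) = 2.788 K/W
R_outer film = 1/(h_o·2πr_oL) = 1/(18.8×2π×0.1381×1) = 0.0613 K/W
R_total = 3.979 K/W
Q = ΔT/R_total = 93/3.979

q′ ≈ 23.4 W/m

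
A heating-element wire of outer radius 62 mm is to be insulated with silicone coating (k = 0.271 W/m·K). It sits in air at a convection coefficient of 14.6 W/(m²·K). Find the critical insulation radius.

r_cr ≈ 18.6 mm

For a cylinder r_cr = k/h = 0.271/14.6
r_cr = 18.6 mm; since the bare radius (62 mm) is above r_cr, any added insulation will reduce heat loss.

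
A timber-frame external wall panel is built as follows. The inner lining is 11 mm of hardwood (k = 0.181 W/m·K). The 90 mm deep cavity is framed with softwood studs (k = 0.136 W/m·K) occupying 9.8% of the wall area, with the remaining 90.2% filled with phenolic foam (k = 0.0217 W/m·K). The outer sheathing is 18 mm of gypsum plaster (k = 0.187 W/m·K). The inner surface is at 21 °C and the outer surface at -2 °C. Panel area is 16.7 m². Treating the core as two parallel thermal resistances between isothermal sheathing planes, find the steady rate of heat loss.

Q ≈ 133 W

Sheathing layers in series; stud and cavity paths in parallel between them.
R_inner = 0.011/(0.181×16.7) = 0.003639 K/W
R_stud  = 0.09/(0.136×0.098×16.7) = 0.4044 K/W
R_cav   = 0.09/(0.0217×0.902×16.7) = 0.2753 K/W
1/R_core = 1/R_stud + 1/R_cav → R_core = 0.1638 K/W
R_outer = 0.018/(0.187×16.7) = 0.005764 K/W
R_total = 0.1732 K/W
Q = ΔT/R_total = 23/0.1732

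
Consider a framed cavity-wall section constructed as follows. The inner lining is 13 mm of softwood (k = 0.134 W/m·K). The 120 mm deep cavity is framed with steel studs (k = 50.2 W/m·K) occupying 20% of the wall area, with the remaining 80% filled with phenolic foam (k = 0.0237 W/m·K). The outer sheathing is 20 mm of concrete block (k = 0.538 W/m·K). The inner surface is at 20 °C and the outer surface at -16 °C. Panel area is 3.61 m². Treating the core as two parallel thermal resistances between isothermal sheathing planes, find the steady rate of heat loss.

Q ≈ 889 W

Sheathing layers in series; stud and cavity paths in parallel between them.
R_inner = 0.013/(0.134×3.61) = 0.02687 K/W
R_stud  = 0.12/(50.2×0.2×3.61) = 0.003311 K/W
R_cav   = 0.12/(0.0237×0.8×3.61) = 1.753 K/W
1/R_core = 1/R_stud + 1/R_cav → R_core = 0.003305 K/W
R_outer = 0.02/(0.538×3.61) = 0.0103 K/W
R_total = 0.04048 K/W
Q = ΔT/R_total = 36/0.04048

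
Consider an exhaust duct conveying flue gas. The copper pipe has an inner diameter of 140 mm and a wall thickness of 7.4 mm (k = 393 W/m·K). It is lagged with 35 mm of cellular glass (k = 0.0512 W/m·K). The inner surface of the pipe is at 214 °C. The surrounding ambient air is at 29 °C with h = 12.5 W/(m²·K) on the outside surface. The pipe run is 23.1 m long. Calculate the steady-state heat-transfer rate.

Q ≈ 3360 W

Radial resistances (cylindrical: R_cond = ln(r_o/r_i)/(2πkL), R_conv = 1/(h·2πrL)):
R_copper pipe wall = ln(77.4/70)/(2π×393×23.1) = 1.762×10^-6 K/W
R_cellular glass = ln(112.4/77.4)/(2π×0.0512×23.1) = 0.0502 K/W
R_outer film = 1/(h_o·2πr_oL) = 1/(12.5×2π×0.1124×23.1) = 0.004904 K/W
R_total = 0.05511 K/W
Q = ΔT/R_total = 185/0.05511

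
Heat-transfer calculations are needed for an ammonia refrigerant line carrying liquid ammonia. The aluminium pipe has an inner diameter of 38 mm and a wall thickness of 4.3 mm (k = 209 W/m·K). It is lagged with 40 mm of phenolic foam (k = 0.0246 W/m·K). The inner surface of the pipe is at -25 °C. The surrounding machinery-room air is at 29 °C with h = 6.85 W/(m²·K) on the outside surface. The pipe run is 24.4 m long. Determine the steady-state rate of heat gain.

Per-layer cylindrical resistances, series-summed:
R_aluminium pipe wall = ln(23.3/19)/(2π×209×24.4) = 6.367×10^-6 K/W
R_phenolic foam = ln(63.3/23.3)/(2π×0.0246×24.4) = 0.265 K/W
R_outer film = 1/(h_o·2πr_oL) = 1/(6.85×2π×0.0633×24.4) = 0.01504 K/W
R_total = 0.2801 K/W
Q = ΔT/R_total = 54/0.2801

Q ≈ 193 W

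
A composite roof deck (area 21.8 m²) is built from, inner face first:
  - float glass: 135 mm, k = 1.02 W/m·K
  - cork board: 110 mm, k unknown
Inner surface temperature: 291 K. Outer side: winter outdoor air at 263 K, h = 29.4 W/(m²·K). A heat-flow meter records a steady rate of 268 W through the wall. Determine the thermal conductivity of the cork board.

k ≈ 0.0521 W/(m·K)

Using the resistance-network approach (series):
R_float glass = L/(kA) = 0.135/(1.02×21.8) = 0.006071 K/W
R_outer film = 1/(h_o·A) = 1/(29.4×21.8) = 0.00156 K/W
Sum of known resistances R_other = 0.007631 K/W
Total R = ΔT/Q = 28/268 = 0.1045 K/W
R_cork board = R_total − R_other = 0.09685 K/W
k = L/(R·A) = 0.11/(0.09685×21.8)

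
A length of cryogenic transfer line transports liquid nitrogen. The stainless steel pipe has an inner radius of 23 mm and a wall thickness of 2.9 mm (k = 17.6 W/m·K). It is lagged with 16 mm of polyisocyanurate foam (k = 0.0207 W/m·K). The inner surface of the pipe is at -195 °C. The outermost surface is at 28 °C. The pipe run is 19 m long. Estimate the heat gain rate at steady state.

Q ≈ 1150 W

Treating each annulus and film as a series resistance:
R_stainless steel pipe wall = ln(25.9/23)/(2π×17.6×19) = 5.652×10^-5 K/W
R_polyisocyanurate foam = ln(41.9/25.9)/(2π×0.0207×19) = 0.1947 K/W
R_total = 0.1947 K/W
Q = ΔT/R_total = 223/0.1947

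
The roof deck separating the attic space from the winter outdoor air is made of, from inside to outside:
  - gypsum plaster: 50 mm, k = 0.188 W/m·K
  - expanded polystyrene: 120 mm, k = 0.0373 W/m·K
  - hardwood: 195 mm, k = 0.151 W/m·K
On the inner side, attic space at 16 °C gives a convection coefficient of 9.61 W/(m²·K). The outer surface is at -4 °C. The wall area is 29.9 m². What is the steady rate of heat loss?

Q ≈ 123 W

Model the wall as resistances in series:
R_inner film = 1/(h_i·A) = 1/(9.61×29.9) = 0.00348 K/W
R_gypsum plaster = L/(kA) = 0.05/(0.188×29.9) = 0.008895 K/W
R_expanded polystyrene = L/(kA) = 0.12/(0.0373×29.9) = 0.1076 K/W
R_hardwood = L/(kA) = 0.195/(0.151×29.9) = 0.04319 K/W
R_total = 0.1632 K/W
Q = ΔT / R_total = 20 / 0.1632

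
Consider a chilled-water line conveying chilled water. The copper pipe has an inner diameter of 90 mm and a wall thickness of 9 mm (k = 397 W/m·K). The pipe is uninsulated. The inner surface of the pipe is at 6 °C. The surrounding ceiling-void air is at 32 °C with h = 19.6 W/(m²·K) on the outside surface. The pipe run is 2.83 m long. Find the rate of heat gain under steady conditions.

Q ≈ 489 W

For a radial system each layer contributes R = ln(r_out/r_in)/(2πkL); films add R = 1/(hA).
R_copper pipe wall = ln(54/45)/(2π×397×2.83) = 2.583×10^-5 K/W
R_outer film = 1/(h_o·2πr_oL) = 1/(19.6×2π×0.054×2.83) = 0.05314 K/W
R_total = 0.05316 K/W
Q = ΔT/R_total = 26/0.05316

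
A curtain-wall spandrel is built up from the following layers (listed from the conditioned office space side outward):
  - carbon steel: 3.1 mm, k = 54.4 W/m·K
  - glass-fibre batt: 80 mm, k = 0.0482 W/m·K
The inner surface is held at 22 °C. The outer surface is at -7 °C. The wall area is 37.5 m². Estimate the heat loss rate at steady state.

Treating each layer as a thermal resistance in series:
R_carbon steel = L/(kA) = 0.0031/(54.4×37.5) = 1.52×10^-6 K/W
R_glass-fibre batt = L/(kA) = 0.08/(0.0482×37.5) = 0.04426 K/W
R_total = 0.04426 K/W
Q = ΔT / R_total = 29 / 0.04426

Q ≈ 655 W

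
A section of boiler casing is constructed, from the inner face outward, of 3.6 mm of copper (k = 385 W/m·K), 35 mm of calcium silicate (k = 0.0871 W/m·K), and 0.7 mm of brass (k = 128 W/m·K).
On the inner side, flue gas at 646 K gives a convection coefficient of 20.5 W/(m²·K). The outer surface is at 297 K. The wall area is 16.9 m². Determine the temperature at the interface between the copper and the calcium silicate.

Using the resistance-network approach (series):
R_inner film = 1/(h_i·A) = 1/(20.5×16.9) = 0.002886 K/W
R_copper = L/(kA) = 0.0036/(385×16.9) = 5.533×10^-7 K/W
R_calcium silicate = L/(kA) = 0.035/(0.0871×16.9) = 0.02378 K/W
R_brass = L/(kA) = 0.0007/(128×16.9) = 3.236×10^-7 K/W
R_total = 0.02666 K/W;  Q = ΔT/R_total = 349/0.02666 = 13090 W
T_interface = T_inner − Q·ΣR(inner→interface) = 646 − 13100×0.002887

T ≈ 608 K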